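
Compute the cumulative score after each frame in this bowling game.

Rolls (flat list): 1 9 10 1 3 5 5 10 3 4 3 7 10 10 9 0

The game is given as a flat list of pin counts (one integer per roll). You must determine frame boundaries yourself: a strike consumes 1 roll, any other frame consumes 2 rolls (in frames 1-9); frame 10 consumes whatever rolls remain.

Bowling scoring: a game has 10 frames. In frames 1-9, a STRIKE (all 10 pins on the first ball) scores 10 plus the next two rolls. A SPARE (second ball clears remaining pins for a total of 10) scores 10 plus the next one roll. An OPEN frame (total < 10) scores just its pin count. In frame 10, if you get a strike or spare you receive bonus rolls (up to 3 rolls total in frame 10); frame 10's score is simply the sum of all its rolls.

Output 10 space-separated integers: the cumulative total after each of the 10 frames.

Answer: 20 34 38 58 75 82 102 131 150 159

Derivation:
Frame 1: SPARE (1+9=10). 10 + next roll (10) = 20. Cumulative: 20
Frame 2: STRIKE. 10 + next two rolls (1+3) = 14. Cumulative: 34
Frame 3: OPEN (1+3=4). Cumulative: 38
Frame 4: SPARE (5+5=10). 10 + next roll (10) = 20. Cumulative: 58
Frame 5: STRIKE. 10 + next two rolls (3+4) = 17. Cumulative: 75
Frame 6: OPEN (3+4=7). Cumulative: 82
Frame 7: SPARE (3+7=10). 10 + next roll (10) = 20. Cumulative: 102
Frame 8: STRIKE. 10 + next two rolls (10+9) = 29. Cumulative: 131
Frame 9: STRIKE. 10 + next two rolls (9+0) = 19. Cumulative: 150
Frame 10: OPEN. Sum of all frame-10 rolls (9+0) = 9. Cumulative: 159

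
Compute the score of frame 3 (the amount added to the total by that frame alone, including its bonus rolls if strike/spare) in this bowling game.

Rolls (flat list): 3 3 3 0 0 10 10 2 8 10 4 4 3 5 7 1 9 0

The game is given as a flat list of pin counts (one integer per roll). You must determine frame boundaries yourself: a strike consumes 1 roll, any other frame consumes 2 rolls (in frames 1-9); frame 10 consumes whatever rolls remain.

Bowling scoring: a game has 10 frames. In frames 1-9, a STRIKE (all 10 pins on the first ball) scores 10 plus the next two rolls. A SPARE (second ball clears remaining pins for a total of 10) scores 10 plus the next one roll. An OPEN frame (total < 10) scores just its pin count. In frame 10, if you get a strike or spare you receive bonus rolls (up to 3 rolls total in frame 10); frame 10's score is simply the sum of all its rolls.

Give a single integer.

Frame 1: OPEN (3+3=6). Cumulative: 6
Frame 2: OPEN (3+0=3). Cumulative: 9
Frame 3: SPARE (0+10=10). 10 + next roll (10) = 20. Cumulative: 29
Frame 4: STRIKE. 10 + next two rolls (2+8) = 20. Cumulative: 49
Frame 5: SPARE (2+8=10). 10 + next roll (10) = 20. Cumulative: 69

Answer: 20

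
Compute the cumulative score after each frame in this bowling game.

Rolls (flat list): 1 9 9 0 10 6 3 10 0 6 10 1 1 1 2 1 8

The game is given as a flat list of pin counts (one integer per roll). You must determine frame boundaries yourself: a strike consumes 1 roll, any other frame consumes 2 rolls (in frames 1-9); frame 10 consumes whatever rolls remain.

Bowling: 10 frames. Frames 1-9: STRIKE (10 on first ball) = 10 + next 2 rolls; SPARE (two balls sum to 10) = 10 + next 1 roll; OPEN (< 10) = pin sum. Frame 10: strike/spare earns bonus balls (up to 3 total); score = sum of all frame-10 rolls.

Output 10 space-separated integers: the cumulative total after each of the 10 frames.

Answer: 19 28 47 56 72 78 90 92 95 104

Derivation:
Frame 1: SPARE (1+9=10). 10 + next roll (9) = 19. Cumulative: 19
Frame 2: OPEN (9+0=9). Cumulative: 28
Frame 3: STRIKE. 10 + next two rolls (6+3) = 19. Cumulative: 47
Frame 4: OPEN (6+3=9). Cumulative: 56
Frame 5: STRIKE. 10 + next two rolls (0+6) = 16. Cumulative: 72
Frame 6: OPEN (0+6=6). Cumulative: 78
Frame 7: STRIKE. 10 + next two rolls (1+1) = 12. Cumulative: 90
Frame 8: OPEN (1+1=2). Cumulative: 92
Frame 9: OPEN (1+2=3). Cumulative: 95
Frame 10: OPEN. Sum of all frame-10 rolls (1+8) = 9. Cumulative: 104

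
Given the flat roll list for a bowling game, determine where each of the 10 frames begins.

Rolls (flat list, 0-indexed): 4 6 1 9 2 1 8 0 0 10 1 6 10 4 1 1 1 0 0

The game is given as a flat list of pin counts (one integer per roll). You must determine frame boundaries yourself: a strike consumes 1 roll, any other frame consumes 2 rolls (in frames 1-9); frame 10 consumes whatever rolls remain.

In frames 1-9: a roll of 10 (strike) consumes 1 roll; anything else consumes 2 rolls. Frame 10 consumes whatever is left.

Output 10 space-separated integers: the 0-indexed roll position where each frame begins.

Answer: 0 2 4 6 8 10 12 13 15 17

Derivation:
Frame 1 starts at roll index 0: rolls=4,6 (sum=10), consumes 2 rolls
Frame 2 starts at roll index 2: rolls=1,9 (sum=10), consumes 2 rolls
Frame 3 starts at roll index 4: rolls=2,1 (sum=3), consumes 2 rolls
Frame 4 starts at roll index 6: rolls=8,0 (sum=8), consumes 2 rolls
Frame 5 starts at roll index 8: rolls=0,10 (sum=10), consumes 2 rolls
Frame 6 starts at roll index 10: rolls=1,6 (sum=7), consumes 2 rolls
Frame 7 starts at roll index 12: roll=10 (strike), consumes 1 roll
Frame 8 starts at roll index 13: rolls=4,1 (sum=5), consumes 2 rolls
Frame 9 starts at roll index 15: rolls=1,1 (sum=2), consumes 2 rolls
Frame 10 starts at roll index 17: 2 remaining rolls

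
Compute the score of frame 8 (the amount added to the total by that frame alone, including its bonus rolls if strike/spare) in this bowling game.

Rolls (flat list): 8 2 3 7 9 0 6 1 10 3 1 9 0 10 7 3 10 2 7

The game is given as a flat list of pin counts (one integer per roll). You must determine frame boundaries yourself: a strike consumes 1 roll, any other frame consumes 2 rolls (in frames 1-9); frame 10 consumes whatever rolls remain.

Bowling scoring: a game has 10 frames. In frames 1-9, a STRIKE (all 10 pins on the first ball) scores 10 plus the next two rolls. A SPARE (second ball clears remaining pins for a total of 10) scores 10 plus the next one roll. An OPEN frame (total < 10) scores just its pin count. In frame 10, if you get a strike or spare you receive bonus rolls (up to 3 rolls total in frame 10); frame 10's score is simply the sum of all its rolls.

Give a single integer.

Answer: 20

Derivation:
Frame 1: SPARE (8+2=10). 10 + next roll (3) = 13. Cumulative: 13
Frame 2: SPARE (3+7=10). 10 + next roll (9) = 19. Cumulative: 32
Frame 3: OPEN (9+0=9). Cumulative: 41
Frame 4: OPEN (6+1=7). Cumulative: 48
Frame 5: STRIKE. 10 + next two rolls (3+1) = 14. Cumulative: 62
Frame 6: OPEN (3+1=4). Cumulative: 66
Frame 7: OPEN (9+0=9). Cumulative: 75
Frame 8: STRIKE. 10 + next two rolls (7+3) = 20. Cumulative: 95
Frame 9: SPARE (7+3=10). 10 + next roll (10) = 20. Cumulative: 115
Frame 10: STRIKE. Sum of all frame-10 rolls (10+2+7) = 19. Cumulative: 134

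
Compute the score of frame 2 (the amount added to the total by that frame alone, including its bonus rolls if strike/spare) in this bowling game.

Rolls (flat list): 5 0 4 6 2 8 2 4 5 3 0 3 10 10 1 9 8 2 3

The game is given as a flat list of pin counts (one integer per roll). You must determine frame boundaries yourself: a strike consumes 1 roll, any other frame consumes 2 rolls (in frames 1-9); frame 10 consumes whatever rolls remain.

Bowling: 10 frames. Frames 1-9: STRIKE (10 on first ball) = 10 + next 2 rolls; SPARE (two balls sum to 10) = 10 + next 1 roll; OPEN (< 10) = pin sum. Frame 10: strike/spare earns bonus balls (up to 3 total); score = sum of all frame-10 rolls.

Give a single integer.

Frame 1: OPEN (5+0=5). Cumulative: 5
Frame 2: SPARE (4+6=10). 10 + next roll (2) = 12. Cumulative: 17
Frame 3: SPARE (2+8=10). 10 + next roll (2) = 12. Cumulative: 29
Frame 4: OPEN (2+4=6). Cumulative: 35

Answer: 12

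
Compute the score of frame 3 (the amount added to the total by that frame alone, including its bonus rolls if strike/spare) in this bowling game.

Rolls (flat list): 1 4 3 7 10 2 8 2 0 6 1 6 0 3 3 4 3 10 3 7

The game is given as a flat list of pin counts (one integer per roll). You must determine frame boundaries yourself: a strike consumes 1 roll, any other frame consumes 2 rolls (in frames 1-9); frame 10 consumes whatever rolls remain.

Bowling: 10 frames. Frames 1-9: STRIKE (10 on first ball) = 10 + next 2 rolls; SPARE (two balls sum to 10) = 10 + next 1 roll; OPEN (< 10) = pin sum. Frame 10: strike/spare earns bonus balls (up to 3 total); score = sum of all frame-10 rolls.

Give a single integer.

Frame 1: OPEN (1+4=5). Cumulative: 5
Frame 2: SPARE (3+7=10). 10 + next roll (10) = 20. Cumulative: 25
Frame 3: STRIKE. 10 + next two rolls (2+8) = 20. Cumulative: 45
Frame 4: SPARE (2+8=10). 10 + next roll (2) = 12. Cumulative: 57
Frame 5: OPEN (2+0=2). Cumulative: 59

Answer: 20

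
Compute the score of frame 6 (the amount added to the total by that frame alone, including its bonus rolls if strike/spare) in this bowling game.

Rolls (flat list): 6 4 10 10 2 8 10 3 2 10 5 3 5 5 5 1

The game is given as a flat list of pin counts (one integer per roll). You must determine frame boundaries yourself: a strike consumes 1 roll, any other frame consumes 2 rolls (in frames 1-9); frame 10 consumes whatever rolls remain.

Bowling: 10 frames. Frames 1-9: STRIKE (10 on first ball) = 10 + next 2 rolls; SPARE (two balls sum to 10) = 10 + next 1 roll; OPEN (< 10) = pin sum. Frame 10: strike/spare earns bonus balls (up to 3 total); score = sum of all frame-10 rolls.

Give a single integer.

Answer: 5

Derivation:
Frame 1: SPARE (6+4=10). 10 + next roll (10) = 20. Cumulative: 20
Frame 2: STRIKE. 10 + next two rolls (10+2) = 22. Cumulative: 42
Frame 3: STRIKE. 10 + next two rolls (2+8) = 20. Cumulative: 62
Frame 4: SPARE (2+8=10). 10 + next roll (10) = 20. Cumulative: 82
Frame 5: STRIKE. 10 + next two rolls (3+2) = 15. Cumulative: 97
Frame 6: OPEN (3+2=5). Cumulative: 102
Frame 7: STRIKE. 10 + next two rolls (5+3) = 18. Cumulative: 120
Frame 8: OPEN (5+3=8). Cumulative: 128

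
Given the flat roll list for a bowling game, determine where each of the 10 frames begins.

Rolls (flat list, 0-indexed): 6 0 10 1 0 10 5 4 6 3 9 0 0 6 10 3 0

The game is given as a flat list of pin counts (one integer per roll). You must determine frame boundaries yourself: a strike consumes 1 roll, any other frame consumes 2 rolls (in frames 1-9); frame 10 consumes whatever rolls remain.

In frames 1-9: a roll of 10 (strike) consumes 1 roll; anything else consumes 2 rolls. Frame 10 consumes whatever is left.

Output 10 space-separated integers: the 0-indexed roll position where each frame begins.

Frame 1 starts at roll index 0: rolls=6,0 (sum=6), consumes 2 rolls
Frame 2 starts at roll index 2: roll=10 (strike), consumes 1 roll
Frame 3 starts at roll index 3: rolls=1,0 (sum=1), consumes 2 rolls
Frame 4 starts at roll index 5: roll=10 (strike), consumes 1 roll
Frame 5 starts at roll index 6: rolls=5,4 (sum=9), consumes 2 rolls
Frame 6 starts at roll index 8: rolls=6,3 (sum=9), consumes 2 rolls
Frame 7 starts at roll index 10: rolls=9,0 (sum=9), consumes 2 rolls
Frame 8 starts at roll index 12: rolls=0,6 (sum=6), consumes 2 rolls
Frame 9 starts at roll index 14: roll=10 (strike), consumes 1 roll
Frame 10 starts at roll index 15: 2 remaining rolls

Answer: 0 2 3 5 6 8 10 12 14 15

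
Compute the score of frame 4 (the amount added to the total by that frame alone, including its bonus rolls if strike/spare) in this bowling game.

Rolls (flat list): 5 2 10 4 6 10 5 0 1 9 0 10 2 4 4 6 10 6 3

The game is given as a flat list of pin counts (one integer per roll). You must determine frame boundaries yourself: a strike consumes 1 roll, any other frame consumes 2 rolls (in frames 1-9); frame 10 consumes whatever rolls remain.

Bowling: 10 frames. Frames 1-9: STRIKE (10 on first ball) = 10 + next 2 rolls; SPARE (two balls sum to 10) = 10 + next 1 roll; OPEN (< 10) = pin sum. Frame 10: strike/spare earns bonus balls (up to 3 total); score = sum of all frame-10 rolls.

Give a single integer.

Answer: 15

Derivation:
Frame 1: OPEN (5+2=7). Cumulative: 7
Frame 2: STRIKE. 10 + next two rolls (4+6) = 20. Cumulative: 27
Frame 3: SPARE (4+6=10). 10 + next roll (10) = 20. Cumulative: 47
Frame 4: STRIKE. 10 + next two rolls (5+0) = 15. Cumulative: 62
Frame 5: OPEN (5+0=5). Cumulative: 67
Frame 6: SPARE (1+9=10). 10 + next roll (0) = 10. Cumulative: 77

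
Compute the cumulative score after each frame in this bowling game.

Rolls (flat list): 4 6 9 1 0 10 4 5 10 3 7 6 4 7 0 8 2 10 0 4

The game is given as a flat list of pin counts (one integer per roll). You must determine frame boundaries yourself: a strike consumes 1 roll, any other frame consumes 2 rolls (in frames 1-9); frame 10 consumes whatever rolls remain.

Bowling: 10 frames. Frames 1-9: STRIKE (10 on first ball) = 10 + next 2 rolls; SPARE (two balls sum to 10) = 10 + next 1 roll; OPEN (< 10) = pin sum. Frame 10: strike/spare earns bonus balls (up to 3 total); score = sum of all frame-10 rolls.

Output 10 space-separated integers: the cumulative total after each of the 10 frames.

Answer: 19 29 43 52 72 88 105 112 132 146

Derivation:
Frame 1: SPARE (4+6=10). 10 + next roll (9) = 19. Cumulative: 19
Frame 2: SPARE (9+1=10). 10 + next roll (0) = 10. Cumulative: 29
Frame 3: SPARE (0+10=10). 10 + next roll (4) = 14. Cumulative: 43
Frame 4: OPEN (4+5=9). Cumulative: 52
Frame 5: STRIKE. 10 + next two rolls (3+7) = 20. Cumulative: 72
Frame 6: SPARE (3+7=10). 10 + next roll (6) = 16. Cumulative: 88
Frame 7: SPARE (6+4=10). 10 + next roll (7) = 17. Cumulative: 105
Frame 8: OPEN (7+0=7). Cumulative: 112
Frame 9: SPARE (8+2=10). 10 + next roll (10) = 20. Cumulative: 132
Frame 10: STRIKE. Sum of all frame-10 rolls (10+0+4) = 14. Cumulative: 146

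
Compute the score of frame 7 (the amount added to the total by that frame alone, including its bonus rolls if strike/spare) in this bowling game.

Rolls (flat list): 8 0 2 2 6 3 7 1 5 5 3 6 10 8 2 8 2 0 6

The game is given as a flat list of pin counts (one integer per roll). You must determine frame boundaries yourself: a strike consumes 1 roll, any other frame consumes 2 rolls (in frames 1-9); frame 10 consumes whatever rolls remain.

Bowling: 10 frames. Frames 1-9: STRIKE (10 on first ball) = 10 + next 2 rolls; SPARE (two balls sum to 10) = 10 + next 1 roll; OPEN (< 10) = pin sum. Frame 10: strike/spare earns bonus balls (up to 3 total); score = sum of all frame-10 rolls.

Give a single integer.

Answer: 20

Derivation:
Frame 1: OPEN (8+0=8). Cumulative: 8
Frame 2: OPEN (2+2=4). Cumulative: 12
Frame 3: OPEN (6+3=9). Cumulative: 21
Frame 4: OPEN (7+1=8). Cumulative: 29
Frame 5: SPARE (5+5=10). 10 + next roll (3) = 13. Cumulative: 42
Frame 6: OPEN (3+6=9). Cumulative: 51
Frame 7: STRIKE. 10 + next two rolls (8+2) = 20. Cumulative: 71
Frame 8: SPARE (8+2=10). 10 + next roll (8) = 18. Cumulative: 89
Frame 9: SPARE (8+2=10). 10 + next roll (0) = 10. Cumulative: 99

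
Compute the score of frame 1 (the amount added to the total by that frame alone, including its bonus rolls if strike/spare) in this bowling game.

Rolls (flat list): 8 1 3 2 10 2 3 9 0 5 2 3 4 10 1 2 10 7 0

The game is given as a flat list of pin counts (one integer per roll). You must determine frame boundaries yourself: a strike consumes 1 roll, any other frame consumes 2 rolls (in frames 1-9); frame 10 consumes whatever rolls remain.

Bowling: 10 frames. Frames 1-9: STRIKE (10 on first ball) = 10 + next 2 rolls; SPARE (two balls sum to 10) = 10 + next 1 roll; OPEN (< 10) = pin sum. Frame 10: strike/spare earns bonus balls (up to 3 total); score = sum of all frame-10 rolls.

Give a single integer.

Frame 1: OPEN (8+1=9). Cumulative: 9
Frame 2: OPEN (3+2=5). Cumulative: 14
Frame 3: STRIKE. 10 + next two rolls (2+3) = 15. Cumulative: 29

Answer: 9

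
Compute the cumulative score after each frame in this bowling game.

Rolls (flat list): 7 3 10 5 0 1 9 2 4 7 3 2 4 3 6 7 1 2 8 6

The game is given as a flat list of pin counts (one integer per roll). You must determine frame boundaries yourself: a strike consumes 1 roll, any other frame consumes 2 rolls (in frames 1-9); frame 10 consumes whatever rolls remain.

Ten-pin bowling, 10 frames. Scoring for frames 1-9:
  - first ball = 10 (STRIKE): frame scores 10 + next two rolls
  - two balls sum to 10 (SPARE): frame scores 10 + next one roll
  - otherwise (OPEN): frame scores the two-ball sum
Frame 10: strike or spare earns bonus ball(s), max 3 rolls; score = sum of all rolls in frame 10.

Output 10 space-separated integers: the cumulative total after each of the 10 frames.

Answer: 20 35 40 52 58 70 76 85 93 109

Derivation:
Frame 1: SPARE (7+3=10). 10 + next roll (10) = 20. Cumulative: 20
Frame 2: STRIKE. 10 + next two rolls (5+0) = 15. Cumulative: 35
Frame 3: OPEN (5+0=5). Cumulative: 40
Frame 4: SPARE (1+9=10). 10 + next roll (2) = 12. Cumulative: 52
Frame 5: OPEN (2+4=6). Cumulative: 58
Frame 6: SPARE (7+3=10). 10 + next roll (2) = 12. Cumulative: 70
Frame 7: OPEN (2+4=6). Cumulative: 76
Frame 8: OPEN (3+6=9). Cumulative: 85
Frame 9: OPEN (7+1=8). Cumulative: 93
Frame 10: SPARE. Sum of all frame-10 rolls (2+8+6) = 16. Cumulative: 109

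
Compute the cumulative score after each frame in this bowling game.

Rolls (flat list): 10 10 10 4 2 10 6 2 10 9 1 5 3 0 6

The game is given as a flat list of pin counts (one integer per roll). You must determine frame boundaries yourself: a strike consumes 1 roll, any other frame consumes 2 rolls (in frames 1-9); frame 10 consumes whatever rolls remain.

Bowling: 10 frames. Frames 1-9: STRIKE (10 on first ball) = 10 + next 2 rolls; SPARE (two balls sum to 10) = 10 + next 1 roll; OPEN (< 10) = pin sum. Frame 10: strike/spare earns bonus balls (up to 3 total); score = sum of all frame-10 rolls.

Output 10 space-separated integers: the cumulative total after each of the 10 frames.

Answer: 30 54 70 76 94 102 122 137 145 151

Derivation:
Frame 1: STRIKE. 10 + next two rolls (10+10) = 30. Cumulative: 30
Frame 2: STRIKE. 10 + next two rolls (10+4) = 24. Cumulative: 54
Frame 3: STRIKE. 10 + next two rolls (4+2) = 16. Cumulative: 70
Frame 4: OPEN (4+2=6). Cumulative: 76
Frame 5: STRIKE. 10 + next two rolls (6+2) = 18. Cumulative: 94
Frame 6: OPEN (6+2=8). Cumulative: 102
Frame 7: STRIKE. 10 + next two rolls (9+1) = 20. Cumulative: 122
Frame 8: SPARE (9+1=10). 10 + next roll (5) = 15. Cumulative: 137
Frame 9: OPEN (5+3=8). Cumulative: 145
Frame 10: OPEN. Sum of all frame-10 rolls (0+6) = 6. Cumulative: 151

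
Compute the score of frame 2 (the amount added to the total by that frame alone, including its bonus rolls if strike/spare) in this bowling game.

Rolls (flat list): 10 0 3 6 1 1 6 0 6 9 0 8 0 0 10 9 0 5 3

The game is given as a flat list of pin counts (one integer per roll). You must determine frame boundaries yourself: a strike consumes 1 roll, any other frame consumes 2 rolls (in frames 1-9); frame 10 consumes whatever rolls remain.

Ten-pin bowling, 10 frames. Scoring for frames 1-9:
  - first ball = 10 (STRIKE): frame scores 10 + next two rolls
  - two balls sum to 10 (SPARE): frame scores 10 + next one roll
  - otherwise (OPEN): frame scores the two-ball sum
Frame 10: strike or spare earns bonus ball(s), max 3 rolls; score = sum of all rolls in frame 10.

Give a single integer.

Frame 1: STRIKE. 10 + next two rolls (0+3) = 13. Cumulative: 13
Frame 2: OPEN (0+3=3). Cumulative: 16
Frame 3: OPEN (6+1=7). Cumulative: 23
Frame 4: OPEN (1+6=7). Cumulative: 30

Answer: 3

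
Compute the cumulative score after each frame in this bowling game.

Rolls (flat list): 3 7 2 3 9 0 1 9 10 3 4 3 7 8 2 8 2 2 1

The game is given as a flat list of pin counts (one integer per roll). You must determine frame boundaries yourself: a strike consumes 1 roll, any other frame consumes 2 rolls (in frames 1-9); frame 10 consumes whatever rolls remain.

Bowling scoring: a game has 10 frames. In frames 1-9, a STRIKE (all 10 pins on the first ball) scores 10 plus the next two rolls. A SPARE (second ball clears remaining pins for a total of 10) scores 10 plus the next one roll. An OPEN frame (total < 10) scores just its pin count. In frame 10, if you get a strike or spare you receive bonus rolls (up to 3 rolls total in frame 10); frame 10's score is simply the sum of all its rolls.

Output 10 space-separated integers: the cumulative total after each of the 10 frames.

Frame 1: SPARE (3+7=10). 10 + next roll (2) = 12. Cumulative: 12
Frame 2: OPEN (2+3=5). Cumulative: 17
Frame 3: OPEN (9+0=9). Cumulative: 26
Frame 4: SPARE (1+9=10). 10 + next roll (10) = 20. Cumulative: 46
Frame 5: STRIKE. 10 + next two rolls (3+4) = 17. Cumulative: 63
Frame 6: OPEN (3+4=7). Cumulative: 70
Frame 7: SPARE (3+7=10). 10 + next roll (8) = 18. Cumulative: 88
Frame 8: SPARE (8+2=10). 10 + next roll (8) = 18. Cumulative: 106
Frame 9: SPARE (8+2=10). 10 + next roll (2) = 12. Cumulative: 118
Frame 10: OPEN. Sum of all frame-10 rolls (2+1) = 3. Cumulative: 121

Answer: 12 17 26 46 63 70 88 106 118 121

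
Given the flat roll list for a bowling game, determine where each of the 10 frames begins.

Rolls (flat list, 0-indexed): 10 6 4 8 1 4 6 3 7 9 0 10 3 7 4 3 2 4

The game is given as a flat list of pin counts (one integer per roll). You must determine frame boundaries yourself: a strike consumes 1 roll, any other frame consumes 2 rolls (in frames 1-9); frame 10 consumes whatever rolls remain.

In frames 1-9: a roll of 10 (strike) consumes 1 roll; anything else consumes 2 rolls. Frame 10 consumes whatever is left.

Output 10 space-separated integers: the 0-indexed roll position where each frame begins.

Frame 1 starts at roll index 0: roll=10 (strike), consumes 1 roll
Frame 2 starts at roll index 1: rolls=6,4 (sum=10), consumes 2 rolls
Frame 3 starts at roll index 3: rolls=8,1 (sum=9), consumes 2 rolls
Frame 4 starts at roll index 5: rolls=4,6 (sum=10), consumes 2 rolls
Frame 5 starts at roll index 7: rolls=3,7 (sum=10), consumes 2 rolls
Frame 6 starts at roll index 9: rolls=9,0 (sum=9), consumes 2 rolls
Frame 7 starts at roll index 11: roll=10 (strike), consumes 1 roll
Frame 8 starts at roll index 12: rolls=3,7 (sum=10), consumes 2 rolls
Frame 9 starts at roll index 14: rolls=4,3 (sum=7), consumes 2 rolls
Frame 10 starts at roll index 16: 2 remaining rolls

Answer: 0 1 3 5 7 9 11 12 14 16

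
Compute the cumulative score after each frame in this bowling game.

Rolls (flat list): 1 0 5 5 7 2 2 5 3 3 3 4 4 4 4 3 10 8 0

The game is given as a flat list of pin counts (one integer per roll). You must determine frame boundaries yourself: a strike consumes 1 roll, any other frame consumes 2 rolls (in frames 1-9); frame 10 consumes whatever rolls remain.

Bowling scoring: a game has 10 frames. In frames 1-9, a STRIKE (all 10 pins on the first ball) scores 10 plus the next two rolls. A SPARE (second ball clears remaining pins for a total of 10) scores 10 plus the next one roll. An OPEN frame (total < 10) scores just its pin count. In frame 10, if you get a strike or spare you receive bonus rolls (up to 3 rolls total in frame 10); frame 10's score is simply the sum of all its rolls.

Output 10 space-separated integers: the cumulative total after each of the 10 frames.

Answer: 1 18 27 34 40 47 55 62 80 88

Derivation:
Frame 1: OPEN (1+0=1). Cumulative: 1
Frame 2: SPARE (5+5=10). 10 + next roll (7) = 17. Cumulative: 18
Frame 3: OPEN (7+2=9). Cumulative: 27
Frame 4: OPEN (2+5=7). Cumulative: 34
Frame 5: OPEN (3+3=6). Cumulative: 40
Frame 6: OPEN (3+4=7). Cumulative: 47
Frame 7: OPEN (4+4=8). Cumulative: 55
Frame 8: OPEN (4+3=7). Cumulative: 62
Frame 9: STRIKE. 10 + next two rolls (8+0) = 18. Cumulative: 80
Frame 10: OPEN. Sum of all frame-10 rolls (8+0) = 8. Cumulative: 88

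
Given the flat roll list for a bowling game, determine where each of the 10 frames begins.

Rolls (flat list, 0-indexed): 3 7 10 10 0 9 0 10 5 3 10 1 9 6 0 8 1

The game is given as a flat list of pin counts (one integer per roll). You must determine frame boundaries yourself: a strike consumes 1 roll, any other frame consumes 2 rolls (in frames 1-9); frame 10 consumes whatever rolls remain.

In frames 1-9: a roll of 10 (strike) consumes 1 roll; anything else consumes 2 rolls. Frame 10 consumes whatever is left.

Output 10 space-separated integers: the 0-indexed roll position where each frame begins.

Frame 1 starts at roll index 0: rolls=3,7 (sum=10), consumes 2 rolls
Frame 2 starts at roll index 2: roll=10 (strike), consumes 1 roll
Frame 3 starts at roll index 3: roll=10 (strike), consumes 1 roll
Frame 4 starts at roll index 4: rolls=0,9 (sum=9), consumes 2 rolls
Frame 5 starts at roll index 6: rolls=0,10 (sum=10), consumes 2 rolls
Frame 6 starts at roll index 8: rolls=5,3 (sum=8), consumes 2 rolls
Frame 7 starts at roll index 10: roll=10 (strike), consumes 1 roll
Frame 8 starts at roll index 11: rolls=1,9 (sum=10), consumes 2 rolls
Frame 9 starts at roll index 13: rolls=6,0 (sum=6), consumes 2 rolls
Frame 10 starts at roll index 15: 2 remaining rolls

Answer: 0 2 3 4 6 8 10 11 13 15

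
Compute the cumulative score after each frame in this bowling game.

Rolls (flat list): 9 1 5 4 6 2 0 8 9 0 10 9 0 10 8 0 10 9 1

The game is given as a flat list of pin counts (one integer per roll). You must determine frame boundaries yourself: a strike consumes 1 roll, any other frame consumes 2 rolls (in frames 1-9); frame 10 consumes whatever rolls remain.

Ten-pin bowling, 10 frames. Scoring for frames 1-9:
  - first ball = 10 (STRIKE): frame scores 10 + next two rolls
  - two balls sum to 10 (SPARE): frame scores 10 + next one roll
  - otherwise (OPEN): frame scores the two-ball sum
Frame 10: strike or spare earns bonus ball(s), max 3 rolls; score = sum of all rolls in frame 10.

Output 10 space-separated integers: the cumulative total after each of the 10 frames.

Answer: 15 24 32 40 49 68 77 95 103 123

Derivation:
Frame 1: SPARE (9+1=10). 10 + next roll (5) = 15. Cumulative: 15
Frame 2: OPEN (5+4=9). Cumulative: 24
Frame 3: OPEN (6+2=8). Cumulative: 32
Frame 4: OPEN (0+8=8). Cumulative: 40
Frame 5: OPEN (9+0=9). Cumulative: 49
Frame 6: STRIKE. 10 + next two rolls (9+0) = 19. Cumulative: 68
Frame 7: OPEN (9+0=9). Cumulative: 77
Frame 8: STRIKE. 10 + next two rolls (8+0) = 18. Cumulative: 95
Frame 9: OPEN (8+0=8). Cumulative: 103
Frame 10: STRIKE. Sum of all frame-10 rolls (10+9+1) = 20. Cumulative: 123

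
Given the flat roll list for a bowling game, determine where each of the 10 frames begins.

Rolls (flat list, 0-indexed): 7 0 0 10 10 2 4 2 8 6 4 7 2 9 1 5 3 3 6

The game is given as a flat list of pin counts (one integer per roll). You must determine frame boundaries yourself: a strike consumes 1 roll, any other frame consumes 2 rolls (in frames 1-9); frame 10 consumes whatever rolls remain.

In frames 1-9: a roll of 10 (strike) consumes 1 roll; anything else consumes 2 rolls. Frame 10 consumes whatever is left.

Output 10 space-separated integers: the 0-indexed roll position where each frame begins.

Frame 1 starts at roll index 0: rolls=7,0 (sum=7), consumes 2 rolls
Frame 2 starts at roll index 2: rolls=0,10 (sum=10), consumes 2 rolls
Frame 3 starts at roll index 4: roll=10 (strike), consumes 1 roll
Frame 4 starts at roll index 5: rolls=2,4 (sum=6), consumes 2 rolls
Frame 5 starts at roll index 7: rolls=2,8 (sum=10), consumes 2 rolls
Frame 6 starts at roll index 9: rolls=6,4 (sum=10), consumes 2 rolls
Frame 7 starts at roll index 11: rolls=7,2 (sum=9), consumes 2 rolls
Frame 8 starts at roll index 13: rolls=9,1 (sum=10), consumes 2 rolls
Frame 9 starts at roll index 15: rolls=5,3 (sum=8), consumes 2 rolls
Frame 10 starts at roll index 17: 2 remaining rolls

Answer: 0 2 4 5 7 9 11 13 15 17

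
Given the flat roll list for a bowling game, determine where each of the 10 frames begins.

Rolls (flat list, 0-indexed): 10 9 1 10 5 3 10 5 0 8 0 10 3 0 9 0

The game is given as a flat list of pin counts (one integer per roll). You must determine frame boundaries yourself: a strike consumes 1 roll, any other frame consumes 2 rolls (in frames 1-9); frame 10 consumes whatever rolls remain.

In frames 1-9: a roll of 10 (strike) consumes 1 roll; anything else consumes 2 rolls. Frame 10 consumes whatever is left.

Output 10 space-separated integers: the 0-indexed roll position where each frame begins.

Frame 1 starts at roll index 0: roll=10 (strike), consumes 1 roll
Frame 2 starts at roll index 1: rolls=9,1 (sum=10), consumes 2 rolls
Frame 3 starts at roll index 3: roll=10 (strike), consumes 1 roll
Frame 4 starts at roll index 4: rolls=5,3 (sum=8), consumes 2 rolls
Frame 5 starts at roll index 6: roll=10 (strike), consumes 1 roll
Frame 6 starts at roll index 7: rolls=5,0 (sum=5), consumes 2 rolls
Frame 7 starts at roll index 9: rolls=8,0 (sum=8), consumes 2 rolls
Frame 8 starts at roll index 11: roll=10 (strike), consumes 1 roll
Frame 9 starts at roll index 12: rolls=3,0 (sum=3), consumes 2 rolls
Frame 10 starts at roll index 14: 2 remaining rolls

Answer: 0 1 3 4 6 7 9 11 12 14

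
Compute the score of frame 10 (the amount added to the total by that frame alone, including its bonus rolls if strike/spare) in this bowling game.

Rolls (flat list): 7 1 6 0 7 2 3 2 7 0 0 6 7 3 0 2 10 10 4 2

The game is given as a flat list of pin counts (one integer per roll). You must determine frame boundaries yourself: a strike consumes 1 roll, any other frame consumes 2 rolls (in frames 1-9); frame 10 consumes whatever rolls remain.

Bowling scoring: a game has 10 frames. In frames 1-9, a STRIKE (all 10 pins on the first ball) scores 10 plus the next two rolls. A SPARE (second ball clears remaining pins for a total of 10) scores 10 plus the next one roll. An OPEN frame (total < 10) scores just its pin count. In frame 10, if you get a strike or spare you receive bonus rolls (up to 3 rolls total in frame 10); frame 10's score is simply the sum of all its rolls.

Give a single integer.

Frame 1: OPEN (7+1=8). Cumulative: 8
Frame 2: OPEN (6+0=6). Cumulative: 14
Frame 3: OPEN (7+2=9). Cumulative: 23
Frame 4: OPEN (3+2=5). Cumulative: 28
Frame 5: OPEN (7+0=7). Cumulative: 35
Frame 6: OPEN (0+6=6). Cumulative: 41
Frame 7: SPARE (7+3=10). 10 + next roll (0) = 10. Cumulative: 51
Frame 8: OPEN (0+2=2). Cumulative: 53
Frame 9: STRIKE. 10 + next two rolls (10+4) = 24. Cumulative: 77
Frame 10: STRIKE. Sum of all frame-10 rolls (10+4+2) = 16. Cumulative: 93

Answer: 16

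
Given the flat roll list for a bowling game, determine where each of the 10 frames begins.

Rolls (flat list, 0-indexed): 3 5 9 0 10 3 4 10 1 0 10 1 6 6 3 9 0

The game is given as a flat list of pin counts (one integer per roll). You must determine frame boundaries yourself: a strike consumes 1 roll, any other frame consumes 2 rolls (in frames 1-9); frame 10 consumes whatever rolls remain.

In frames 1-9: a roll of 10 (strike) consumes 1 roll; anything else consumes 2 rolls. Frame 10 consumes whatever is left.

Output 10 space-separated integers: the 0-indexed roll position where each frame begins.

Frame 1 starts at roll index 0: rolls=3,5 (sum=8), consumes 2 rolls
Frame 2 starts at roll index 2: rolls=9,0 (sum=9), consumes 2 rolls
Frame 3 starts at roll index 4: roll=10 (strike), consumes 1 roll
Frame 4 starts at roll index 5: rolls=3,4 (sum=7), consumes 2 rolls
Frame 5 starts at roll index 7: roll=10 (strike), consumes 1 roll
Frame 6 starts at roll index 8: rolls=1,0 (sum=1), consumes 2 rolls
Frame 7 starts at roll index 10: roll=10 (strike), consumes 1 roll
Frame 8 starts at roll index 11: rolls=1,6 (sum=7), consumes 2 rolls
Frame 9 starts at roll index 13: rolls=6,3 (sum=9), consumes 2 rolls
Frame 10 starts at roll index 15: 2 remaining rolls

Answer: 0 2 4 5 7 8 10 11 13 15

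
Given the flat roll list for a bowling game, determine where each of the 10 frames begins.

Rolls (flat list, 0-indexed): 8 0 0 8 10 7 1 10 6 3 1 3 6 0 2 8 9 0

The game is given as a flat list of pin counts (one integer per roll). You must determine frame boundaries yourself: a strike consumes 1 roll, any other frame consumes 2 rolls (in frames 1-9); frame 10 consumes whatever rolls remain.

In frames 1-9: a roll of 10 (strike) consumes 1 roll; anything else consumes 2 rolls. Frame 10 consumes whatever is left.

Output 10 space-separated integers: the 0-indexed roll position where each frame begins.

Answer: 0 2 4 5 7 8 10 12 14 16

Derivation:
Frame 1 starts at roll index 0: rolls=8,0 (sum=8), consumes 2 rolls
Frame 2 starts at roll index 2: rolls=0,8 (sum=8), consumes 2 rolls
Frame 3 starts at roll index 4: roll=10 (strike), consumes 1 roll
Frame 4 starts at roll index 5: rolls=7,1 (sum=8), consumes 2 rolls
Frame 5 starts at roll index 7: roll=10 (strike), consumes 1 roll
Frame 6 starts at roll index 8: rolls=6,3 (sum=9), consumes 2 rolls
Frame 7 starts at roll index 10: rolls=1,3 (sum=4), consumes 2 rolls
Frame 8 starts at roll index 12: rolls=6,0 (sum=6), consumes 2 rolls
Frame 9 starts at roll index 14: rolls=2,8 (sum=10), consumes 2 rolls
Frame 10 starts at roll index 16: 2 remaining rolls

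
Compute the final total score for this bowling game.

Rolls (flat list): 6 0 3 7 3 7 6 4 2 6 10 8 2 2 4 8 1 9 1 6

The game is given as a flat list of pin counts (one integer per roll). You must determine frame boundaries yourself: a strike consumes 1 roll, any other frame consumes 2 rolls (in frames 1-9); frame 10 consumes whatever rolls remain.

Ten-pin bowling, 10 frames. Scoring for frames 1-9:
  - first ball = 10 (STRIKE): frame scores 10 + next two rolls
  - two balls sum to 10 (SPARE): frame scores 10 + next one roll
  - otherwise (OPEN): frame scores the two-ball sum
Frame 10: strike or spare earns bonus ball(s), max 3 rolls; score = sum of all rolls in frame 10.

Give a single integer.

Answer: 118

Derivation:
Frame 1: OPEN (6+0=6). Cumulative: 6
Frame 2: SPARE (3+7=10). 10 + next roll (3) = 13. Cumulative: 19
Frame 3: SPARE (3+7=10). 10 + next roll (6) = 16. Cumulative: 35
Frame 4: SPARE (6+4=10). 10 + next roll (2) = 12. Cumulative: 47
Frame 5: OPEN (2+6=8). Cumulative: 55
Frame 6: STRIKE. 10 + next two rolls (8+2) = 20. Cumulative: 75
Frame 7: SPARE (8+2=10). 10 + next roll (2) = 12. Cumulative: 87
Frame 8: OPEN (2+4=6). Cumulative: 93
Frame 9: OPEN (8+1=9). Cumulative: 102
Frame 10: SPARE. Sum of all frame-10 rolls (9+1+6) = 16. Cumulative: 118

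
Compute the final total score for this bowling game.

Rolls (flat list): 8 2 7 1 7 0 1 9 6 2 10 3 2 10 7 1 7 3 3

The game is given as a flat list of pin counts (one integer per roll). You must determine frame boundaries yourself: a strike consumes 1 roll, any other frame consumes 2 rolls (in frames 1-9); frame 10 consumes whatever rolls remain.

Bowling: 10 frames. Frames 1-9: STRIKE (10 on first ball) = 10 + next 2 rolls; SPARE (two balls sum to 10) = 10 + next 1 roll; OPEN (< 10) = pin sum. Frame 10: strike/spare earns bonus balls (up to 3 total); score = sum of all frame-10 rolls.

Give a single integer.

Frame 1: SPARE (8+2=10). 10 + next roll (7) = 17. Cumulative: 17
Frame 2: OPEN (7+1=8). Cumulative: 25
Frame 3: OPEN (7+0=7). Cumulative: 32
Frame 4: SPARE (1+9=10). 10 + next roll (6) = 16. Cumulative: 48
Frame 5: OPEN (6+2=8). Cumulative: 56
Frame 6: STRIKE. 10 + next two rolls (3+2) = 15. Cumulative: 71
Frame 7: OPEN (3+2=5). Cumulative: 76
Frame 8: STRIKE. 10 + next two rolls (7+1) = 18. Cumulative: 94
Frame 9: OPEN (7+1=8). Cumulative: 102
Frame 10: SPARE. Sum of all frame-10 rolls (7+3+3) = 13. Cumulative: 115

Answer: 115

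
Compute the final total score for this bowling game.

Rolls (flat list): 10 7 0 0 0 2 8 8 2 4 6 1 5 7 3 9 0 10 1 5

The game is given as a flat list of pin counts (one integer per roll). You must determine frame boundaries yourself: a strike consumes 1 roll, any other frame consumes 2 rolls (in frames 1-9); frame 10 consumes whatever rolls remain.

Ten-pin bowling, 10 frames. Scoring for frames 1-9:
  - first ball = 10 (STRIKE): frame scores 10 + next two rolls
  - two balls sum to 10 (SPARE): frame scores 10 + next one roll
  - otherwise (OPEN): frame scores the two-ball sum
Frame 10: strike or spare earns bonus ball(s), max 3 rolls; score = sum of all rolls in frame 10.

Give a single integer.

Frame 1: STRIKE. 10 + next two rolls (7+0) = 17. Cumulative: 17
Frame 2: OPEN (7+0=7). Cumulative: 24
Frame 3: OPEN (0+0=0). Cumulative: 24
Frame 4: SPARE (2+8=10). 10 + next roll (8) = 18. Cumulative: 42
Frame 5: SPARE (8+2=10). 10 + next roll (4) = 14. Cumulative: 56
Frame 6: SPARE (4+6=10). 10 + next roll (1) = 11. Cumulative: 67
Frame 7: OPEN (1+5=6). Cumulative: 73
Frame 8: SPARE (7+3=10). 10 + next roll (9) = 19. Cumulative: 92
Frame 9: OPEN (9+0=9). Cumulative: 101
Frame 10: STRIKE. Sum of all frame-10 rolls (10+1+5) = 16. Cumulative: 117

Answer: 117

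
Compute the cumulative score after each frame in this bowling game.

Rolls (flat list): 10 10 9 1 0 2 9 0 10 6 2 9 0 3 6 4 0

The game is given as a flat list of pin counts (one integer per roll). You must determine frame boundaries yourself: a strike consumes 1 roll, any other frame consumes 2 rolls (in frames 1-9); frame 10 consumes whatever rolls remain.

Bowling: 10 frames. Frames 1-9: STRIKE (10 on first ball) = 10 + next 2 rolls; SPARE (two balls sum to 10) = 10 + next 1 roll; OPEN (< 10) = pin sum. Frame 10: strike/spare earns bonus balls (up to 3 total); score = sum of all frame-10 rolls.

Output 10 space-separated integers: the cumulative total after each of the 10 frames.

Frame 1: STRIKE. 10 + next two rolls (10+9) = 29. Cumulative: 29
Frame 2: STRIKE. 10 + next two rolls (9+1) = 20. Cumulative: 49
Frame 3: SPARE (9+1=10). 10 + next roll (0) = 10. Cumulative: 59
Frame 4: OPEN (0+2=2). Cumulative: 61
Frame 5: OPEN (9+0=9). Cumulative: 70
Frame 6: STRIKE. 10 + next two rolls (6+2) = 18. Cumulative: 88
Frame 7: OPEN (6+2=8). Cumulative: 96
Frame 8: OPEN (9+0=9). Cumulative: 105
Frame 9: OPEN (3+6=9). Cumulative: 114
Frame 10: OPEN. Sum of all frame-10 rolls (4+0) = 4. Cumulative: 118

Answer: 29 49 59 61 70 88 96 105 114 118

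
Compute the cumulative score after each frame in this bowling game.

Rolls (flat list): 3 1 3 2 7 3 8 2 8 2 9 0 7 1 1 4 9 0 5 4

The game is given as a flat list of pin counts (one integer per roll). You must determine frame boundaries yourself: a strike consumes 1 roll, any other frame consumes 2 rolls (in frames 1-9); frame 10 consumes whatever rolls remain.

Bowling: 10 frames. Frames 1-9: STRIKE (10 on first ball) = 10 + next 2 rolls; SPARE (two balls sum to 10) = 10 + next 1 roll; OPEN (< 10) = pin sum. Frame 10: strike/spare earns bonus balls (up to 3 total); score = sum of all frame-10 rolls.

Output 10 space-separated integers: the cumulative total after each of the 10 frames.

Frame 1: OPEN (3+1=4). Cumulative: 4
Frame 2: OPEN (3+2=5). Cumulative: 9
Frame 3: SPARE (7+3=10). 10 + next roll (8) = 18. Cumulative: 27
Frame 4: SPARE (8+2=10). 10 + next roll (8) = 18. Cumulative: 45
Frame 5: SPARE (8+2=10). 10 + next roll (9) = 19. Cumulative: 64
Frame 6: OPEN (9+0=9). Cumulative: 73
Frame 7: OPEN (7+1=8). Cumulative: 81
Frame 8: OPEN (1+4=5). Cumulative: 86
Frame 9: OPEN (9+0=9). Cumulative: 95
Frame 10: OPEN. Sum of all frame-10 rolls (5+4) = 9. Cumulative: 104

Answer: 4 9 27 45 64 73 81 86 95 104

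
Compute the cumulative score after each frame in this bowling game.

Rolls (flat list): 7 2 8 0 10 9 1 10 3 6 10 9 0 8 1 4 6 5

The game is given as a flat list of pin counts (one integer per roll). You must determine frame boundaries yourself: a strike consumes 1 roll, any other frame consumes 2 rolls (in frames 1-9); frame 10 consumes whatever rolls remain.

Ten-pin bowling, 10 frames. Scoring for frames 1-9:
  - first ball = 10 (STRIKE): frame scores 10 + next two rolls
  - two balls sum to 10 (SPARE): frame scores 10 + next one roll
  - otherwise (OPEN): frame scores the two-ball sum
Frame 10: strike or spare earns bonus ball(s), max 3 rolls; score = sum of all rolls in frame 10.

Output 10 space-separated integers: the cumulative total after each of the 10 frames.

Answer: 9 17 37 57 76 85 104 113 122 137

Derivation:
Frame 1: OPEN (7+2=9). Cumulative: 9
Frame 2: OPEN (8+0=8). Cumulative: 17
Frame 3: STRIKE. 10 + next two rolls (9+1) = 20. Cumulative: 37
Frame 4: SPARE (9+1=10). 10 + next roll (10) = 20. Cumulative: 57
Frame 5: STRIKE. 10 + next two rolls (3+6) = 19. Cumulative: 76
Frame 6: OPEN (3+6=9). Cumulative: 85
Frame 7: STRIKE. 10 + next two rolls (9+0) = 19. Cumulative: 104
Frame 8: OPEN (9+0=9). Cumulative: 113
Frame 9: OPEN (8+1=9). Cumulative: 122
Frame 10: SPARE. Sum of all frame-10 rolls (4+6+5) = 15. Cumulative: 137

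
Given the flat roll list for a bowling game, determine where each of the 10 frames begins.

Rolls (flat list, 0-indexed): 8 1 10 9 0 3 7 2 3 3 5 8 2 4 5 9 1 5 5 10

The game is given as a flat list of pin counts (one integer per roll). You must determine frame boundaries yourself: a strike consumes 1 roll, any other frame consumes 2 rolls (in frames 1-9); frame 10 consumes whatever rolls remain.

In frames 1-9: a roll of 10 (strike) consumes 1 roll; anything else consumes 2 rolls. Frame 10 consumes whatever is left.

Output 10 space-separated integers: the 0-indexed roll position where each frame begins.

Answer: 0 2 3 5 7 9 11 13 15 17

Derivation:
Frame 1 starts at roll index 0: rolls=8,1 (sum=9), consumes 2 rolls
Frame 2 starts at roll index 2: roll=10 (strike), consumes 1 roll
Frame 3 starts at roll index 3: rolls=9,0 (sum=9), consumes 2 rolls
Frame 4 starts at roll index 5: rolls=3,7 (sum=10), consumes 2 rolls
Frame 5 starts at roll index 7: rolls=2,3 (sum=5), consumes 2 rolls
Frame 6 starts at roll index 9: rolls=3,5 (sum=8), consumes 2 rolls
Frame 7 starts at roll index 11: rolls=8,2 (sum=10), consumes 2 rolls
Frame 8 starts at roll index 13: rolls=4,5 (sum=9), consumes 2 rolls
Frame 9 starts at roll index 15: rolls=9,1 (sum=10), consumes 2 rolls
Frame 10 starts at roll index 17: 3 remaining rolls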